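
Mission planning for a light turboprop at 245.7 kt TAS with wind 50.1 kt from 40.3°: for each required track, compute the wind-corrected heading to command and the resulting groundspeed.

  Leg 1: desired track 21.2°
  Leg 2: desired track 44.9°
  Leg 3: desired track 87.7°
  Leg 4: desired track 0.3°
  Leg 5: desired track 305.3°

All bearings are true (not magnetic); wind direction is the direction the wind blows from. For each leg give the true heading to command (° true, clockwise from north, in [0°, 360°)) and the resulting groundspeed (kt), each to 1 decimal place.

Leg 1: heading=25.0°, groundspeed=197.8 kt
Leg 2: heading=44.0°, groundspeed=195.7 kt
Leg 3: heading=79.1°, groundspeed=209.0 kt
Leg 4: heading=7.8°, groundspeed=205.2 kt
Leg 5: heading=317.0°, groundspeed=244.9 kt

Leg 1: desired track 21.2°; wind correction +3.8° → command heading 25.0°, groundspeed 197.8 kt
Leg 2: desired track 44.9°; wind correction -0.9° → command heading 44.0°, groundspeed 195.7 kt
Leg 3: desired track 87.7°; wind correction -8.6° → command heading 79.1°, groundspeed 209.0 kt
Leg 4: desired track 0.3°; wind correction +7.5° → command heading 7.8°, groundspeed 205.2 kt
Leg 5: desired track 305.3°; wind correction +11.7° → command heading 317.0°, groundspeed 244.9 kt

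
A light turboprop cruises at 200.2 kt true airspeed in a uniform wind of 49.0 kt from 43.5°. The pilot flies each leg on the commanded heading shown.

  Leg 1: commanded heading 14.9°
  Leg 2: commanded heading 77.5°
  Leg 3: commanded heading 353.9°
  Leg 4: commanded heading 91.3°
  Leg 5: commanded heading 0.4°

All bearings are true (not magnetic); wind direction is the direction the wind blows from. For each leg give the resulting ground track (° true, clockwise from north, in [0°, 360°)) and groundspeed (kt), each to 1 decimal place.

Leg 1: track=6.4°, groundspeed=158.9 kt
Leg 2: track=87.2°, groundspeed=161.9 kt
Leg 3: track=341.4°, groundspeed=172.5 kt
Leg 4: track=103.5°, groundspeed=171.2 kt
Leg 5: track=348.9°, groundspeed=167.8 kt

Leg 1: heading 14.9°; drift -8.5° → track 6.4°, groundspeed 158.9 kt
Leg 2: heading 77.5°; drift +9.7° → track 87.2°, groundspeed 161.9 kt
Leg 3: heading 353.9°; drift -12.5° → track 341.4°, groundspeed 172.5 kt
Leg 4: heading 91.3°; drift +12.2° → track 103.5°, groundspeed 171.2 kt
Leg 5: heading 0.4°; drift -11.5° → track 348.9°, groundspeed 167.8 kt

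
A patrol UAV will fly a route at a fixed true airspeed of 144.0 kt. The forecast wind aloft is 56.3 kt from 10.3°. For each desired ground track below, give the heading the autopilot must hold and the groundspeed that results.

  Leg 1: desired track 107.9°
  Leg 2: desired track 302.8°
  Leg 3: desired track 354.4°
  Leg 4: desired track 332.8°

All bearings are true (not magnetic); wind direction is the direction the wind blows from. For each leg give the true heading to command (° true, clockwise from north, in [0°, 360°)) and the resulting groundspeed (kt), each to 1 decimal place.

Leg 1: heading=85.1°, groundspeed=140.2 kt
Leg 2: heading=324.0°, groundspeed=112.7 kt
Leg 3: heading=0.5°, groundspeed=89.0 kt
Leg 4: heading=346.6°, groundspeed=95.2 kt

Leg 1: desired track 107.9°; wind correction -22.8° → command heading 85.1°, groundspeed 140.2 kt
Leg 2: desired track 302.8°; wind correction +21.2° → command heading 324.0°, groundspeed 112.7 kt
Leg 3: desired track 354.4°; wind correction +6.1° → command heading 0.5°, groundspeed 89.0 kt
Leg 4: desired track 332.8°; wind correction +13.8° → command heading 346.6°, groundspeed 95.2 kt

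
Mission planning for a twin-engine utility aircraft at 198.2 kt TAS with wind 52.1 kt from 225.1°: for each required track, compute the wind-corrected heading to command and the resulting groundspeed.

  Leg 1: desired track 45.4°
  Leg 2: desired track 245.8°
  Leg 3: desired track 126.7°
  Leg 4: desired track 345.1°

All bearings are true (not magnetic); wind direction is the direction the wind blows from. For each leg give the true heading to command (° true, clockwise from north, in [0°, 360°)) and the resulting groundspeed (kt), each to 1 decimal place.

Leg 1: desired track 45.4°; wind correction +0.1° → command heading 45.5°, groundspeed 250.3 kt
Leg 2: desired track 245.8°; wind correction -5.3° → command heading 240.5°, groundspeed 148.6 kt
Leg 3: desired track 126.7°; wind correction +15.1° → command heading 141.8°, groundspeed 199.0 kt
Leg 4: desired track 345.1°; wind correction -13.2° → command heading 331.9°, groundspeed 219.0 kt

Leg 1: heading=45.5°, groundspeed=250.3 kt
Leg 2: heading=240.5°, groundspeed=148.6 kt
Leg 3: heading=141.8°, groundspeed=199.0 kt
Leg 4: heading=331.9°, groundspeed=219.0 kt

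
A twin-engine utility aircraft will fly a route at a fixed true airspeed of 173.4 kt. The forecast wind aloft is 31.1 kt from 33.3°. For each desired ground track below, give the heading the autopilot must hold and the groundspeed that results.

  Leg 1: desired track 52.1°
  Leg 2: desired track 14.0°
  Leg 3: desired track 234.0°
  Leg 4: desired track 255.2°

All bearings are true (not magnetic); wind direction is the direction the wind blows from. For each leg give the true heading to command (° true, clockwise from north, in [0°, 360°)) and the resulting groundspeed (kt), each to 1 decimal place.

Leg 1: heading=48.8°, groundspeed=143.7 kt
Leg 2: heading=17.4°, groundspeed=143.7 kt
Leg 3: heading=237.6°, groundspeed=202.1 kt
Leg 4: heading=262.1°, groundspeed=195.3 kt

Leg 1: desired track 52.1°; wind correction -3.3° → command heading 48.8°, groundspeed 143.7 kt
Leg 2: desired track 14.0°; wind correction +3.4° → command heading 17.4°, groundspeed 143.7 kt
Leg 3: desired track 234.0°; wind correction +3.6° → command heading 237.6°, groundspeed 202.1 kt
Leg 4: desired track 255.2°; wind correction +6.9° → command heading 262.1°, groundspeed 195.3 kt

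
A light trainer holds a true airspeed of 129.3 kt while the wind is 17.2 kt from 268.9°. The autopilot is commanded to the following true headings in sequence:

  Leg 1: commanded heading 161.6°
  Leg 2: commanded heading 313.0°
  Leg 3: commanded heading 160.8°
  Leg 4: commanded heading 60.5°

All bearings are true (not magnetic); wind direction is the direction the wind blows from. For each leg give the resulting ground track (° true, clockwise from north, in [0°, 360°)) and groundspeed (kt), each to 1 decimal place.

Leg 1: track=154.6°, groundspeed=135.4 kt
Leg 2: track=318.8°, groundspeed=117.6 kt
Leg 3: track=153.9°, groundspeed=135.6 kt
Leg 4: track=63.7°, groundspeed=144.7 kt

Leg 1: heading 161.6°; drift -7.0° → track 154.6°, groundspeed 135.4 kt
Leg 2: heading 313.0°; drift +5.8° → track 318.8°, groundspeed 117.6 kt
Leg 3: heading 160.8°; drift -6.9° → track 153.9°, groundspeed 135.6 kt
Leg 4: heading 60.5°; drift +3.2° → track 63.7°, groundspeed 144.7 kt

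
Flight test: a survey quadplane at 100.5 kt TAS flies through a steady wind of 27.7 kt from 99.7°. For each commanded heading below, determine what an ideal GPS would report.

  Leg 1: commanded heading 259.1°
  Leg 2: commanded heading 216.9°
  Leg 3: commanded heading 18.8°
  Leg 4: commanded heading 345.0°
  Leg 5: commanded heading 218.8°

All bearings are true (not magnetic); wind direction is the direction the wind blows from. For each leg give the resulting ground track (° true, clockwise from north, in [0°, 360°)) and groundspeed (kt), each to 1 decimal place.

Leg 1: track=263.5°, groundspeed=126.8 kt
Leg 2: track=229.2°, groundspeed=115.8 kt
Leg 3: track=2.9°, groundspeed=99.9 kt
Leg 4: track=332.3°, groundspeed=114.9 kt
Leg 5: track=230.8°, groundspeed=116.5 kt

Leg 1: heading 259.1°; drift +4.4° → track 263.5°, groundspeed 126.8 kt
Leg 2: heading 216.9°; drift +12.3° → track 229.2°, groundspeed 115.8 kt
Leg 3: heading 18.8°; drift -15.9° → track 2.9°, groundspeed 99.9 kt
Leg 4: heading 345.0°; drift -12.7° → track 332.3°, groundspeed 114.9 kt
Leg 5: heading 218.8°; drift +12.0° → track 230.8°, groundspeed 116.5 kt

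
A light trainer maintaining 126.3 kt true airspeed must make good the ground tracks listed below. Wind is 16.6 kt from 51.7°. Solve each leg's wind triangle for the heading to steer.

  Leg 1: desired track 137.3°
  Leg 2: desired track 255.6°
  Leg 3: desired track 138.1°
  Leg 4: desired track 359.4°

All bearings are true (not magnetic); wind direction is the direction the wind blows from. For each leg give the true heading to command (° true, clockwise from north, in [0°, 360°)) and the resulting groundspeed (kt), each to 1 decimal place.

Leg 1: desired track 137.3°; wind correction -7.5° → command heading 129.8°, groundspeed 123.9 kt
Leg 2: desired track 255.6°; wind correction +3.1° → command heading 258.7°, groundspeed 141.3 kt
Leg 3: desired track 138.1°; wind correction -7.5° → command heading 130.6°, groundspeed 124.2 kt
Leg 4: desired track 359.4°; wind correction +6.0° → command heading 5.4°, groundspeed 115.5 kt

Leg 1: heading=129.8°, groundspeed=123.9 kt
Leg 2: heading=258.7°, groundspeed=141.3 kt
Leg 3: heading=130.6°, groundspeed=124.2 kt
Leg 4: heading=5.4°, groundspeed=115.5 kt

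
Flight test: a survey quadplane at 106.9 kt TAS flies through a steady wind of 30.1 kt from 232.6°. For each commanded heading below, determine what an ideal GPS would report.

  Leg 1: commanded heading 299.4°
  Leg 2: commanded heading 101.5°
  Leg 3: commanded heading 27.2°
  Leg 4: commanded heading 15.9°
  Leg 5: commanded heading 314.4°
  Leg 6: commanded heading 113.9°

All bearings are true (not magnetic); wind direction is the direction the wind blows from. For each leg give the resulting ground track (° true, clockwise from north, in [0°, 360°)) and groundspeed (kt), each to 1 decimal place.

Leg 1: track=315.6°, groundspeed=99.0 kt
Leg 2: track=91.3°, groundspeed=128.7 kt
Leg 3: track=32.7°, groundspeed=134.7 kt
Leg 4: track=23.7°, groundspeed=132.3 kt
Leg 5: track=330.6°, groundspeed=106.8 kt
Leg 6: track=101.6°, groundspeed=124.2 kt

Leg 1: heading 299.4°; drift +16.2° → track 315.6°, groundspeed 99.0 kt
Leg 2: heading 101.5°; drift -10.2° → track 91.3°, groundspeed 128.7 kt
Leg 3: heading 27.2°; drift +5.5° → track 32.7°, groundspeed 134.7 kt
Leg 4: heading 15.9°; drift +7.8° → track 23.7°, groundspeed 132.3 kt
Leg 5: heading 314.4°; drift +16.2° → track 330.6°, groundspeed 106.8 kt
Leg 6: heading 113.9°; drift -12.3° → track 101.6°, groundspeed 124.2 kt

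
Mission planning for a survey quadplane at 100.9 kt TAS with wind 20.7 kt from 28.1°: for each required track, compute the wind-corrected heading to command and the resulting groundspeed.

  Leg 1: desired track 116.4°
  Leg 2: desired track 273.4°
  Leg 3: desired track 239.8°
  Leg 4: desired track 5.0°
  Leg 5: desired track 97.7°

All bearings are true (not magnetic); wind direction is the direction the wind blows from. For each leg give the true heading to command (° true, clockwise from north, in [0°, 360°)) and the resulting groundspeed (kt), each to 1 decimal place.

Leg 1: heading=104.6°, groundspeed=98.1 kt
Leg 2: heading=284.1°, groundspeed=107.8 kt
Leg 3: heading=246.0°, groundspeed=117.9 kt
Leg 4: heading=9.6°, groundspeed=81.5 kt
Leg 5: heading=86.6°, groundspeed=91.8 kt

Leg 1: desired track 116.4°; wind correction -11.8° → command heading 104.6°, groundspeed 98.1 kt
Leg 2: desired track 273.4°; wind correction +10.7° → command heading 284.1°, groundspeed 107.8 kt
Leg 3: desired track 239.8°; wind correction +6.2° → command heading 246.0°, groundspeed 117.9 kt
Leg 4: desired track 5.0°; wind correction +4.6° → command heading 9.6°, groundspeed 81.5 kt
Leg 5: desired track 97.7°; wind correction -11.1° → command heading 86.6°, groundspeed 91.8 kt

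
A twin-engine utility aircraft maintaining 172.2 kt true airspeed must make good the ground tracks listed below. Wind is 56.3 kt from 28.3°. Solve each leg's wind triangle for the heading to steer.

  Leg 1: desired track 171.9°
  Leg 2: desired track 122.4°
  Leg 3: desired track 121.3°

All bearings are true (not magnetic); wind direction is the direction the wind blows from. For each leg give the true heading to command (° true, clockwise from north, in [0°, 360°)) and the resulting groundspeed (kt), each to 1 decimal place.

Leg 1: heading=160.7°, groundspeed=214.2 kt
Leg 2: heading=103.4°, groundspeed=166.8 kt
Leg 3: heading=102.2°, groundspeed=165.7 kt

Leg 1: desired track 171.9°; wind correction -11.2° → command heading 160.7°, groundspeed 214.2 kt
Leg 2: desired track 122.4°; wind correction -19.0° → command heading 103.4°, groundspeed 166.8 kt
Leg 3: desired track 121.3°; wind correction -19.1° → command heading 102.2°, groundspeed 165.7 kt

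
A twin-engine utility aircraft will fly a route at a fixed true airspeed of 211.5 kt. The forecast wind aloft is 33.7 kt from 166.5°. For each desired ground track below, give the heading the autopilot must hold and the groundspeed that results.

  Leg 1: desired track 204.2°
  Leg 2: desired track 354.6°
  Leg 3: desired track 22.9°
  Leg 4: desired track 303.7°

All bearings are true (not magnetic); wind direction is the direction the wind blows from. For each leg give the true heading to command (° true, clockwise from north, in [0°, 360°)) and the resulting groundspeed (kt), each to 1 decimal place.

Leg 1: heading=198.6°, groundspeed=183.8 kt
Leg 2: heading=355.9°, groundspeed=244.8 kt
Leg 3: heading=28.3°, groundspeed=237.7 kt
Leg 4: heading=297.5°, groundspeed=235.0 kt

Leg 1: desired track 204.2°; wind correction -5.6° → command heading 198.6°, groundspeed 183.8 kt
Leg 2: desired track 354.6°; wind correction +1.3° → command heading 355.9°, groundspeed 244.8 kt
Leg 3: desired track 22.9°; wind correction +5.4° → command heading 28.3°, groundspeed 237.7 kt
Leg 4: desired track 303.7°; wind correction -6.2° → command heading 297.5°, groundspeed 235.0 kt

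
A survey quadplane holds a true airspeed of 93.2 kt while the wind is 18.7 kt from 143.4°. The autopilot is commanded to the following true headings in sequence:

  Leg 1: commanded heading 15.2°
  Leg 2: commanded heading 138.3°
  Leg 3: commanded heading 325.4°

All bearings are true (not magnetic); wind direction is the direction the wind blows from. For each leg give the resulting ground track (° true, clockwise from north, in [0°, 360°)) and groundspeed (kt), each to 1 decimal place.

Leg 1: track=7.2°, groundspeed=105.8 kt
Leg 2: track=137.0°, groundspeed=74.6 kt
Leg 3: track=325.1°, groundspeed=111.9 kt

Leg 1: heading 15.2°; drift -8.0° → track 7.2°, groundspeed 105.8 kt
Leg 2: heading 138.3°; drift -1.3° → track 137.0°, groundspeed 74.6 kt
Leg 3: heading 325.4°; drift -0.3° → track 325.1°, groundspeed 111.9 kt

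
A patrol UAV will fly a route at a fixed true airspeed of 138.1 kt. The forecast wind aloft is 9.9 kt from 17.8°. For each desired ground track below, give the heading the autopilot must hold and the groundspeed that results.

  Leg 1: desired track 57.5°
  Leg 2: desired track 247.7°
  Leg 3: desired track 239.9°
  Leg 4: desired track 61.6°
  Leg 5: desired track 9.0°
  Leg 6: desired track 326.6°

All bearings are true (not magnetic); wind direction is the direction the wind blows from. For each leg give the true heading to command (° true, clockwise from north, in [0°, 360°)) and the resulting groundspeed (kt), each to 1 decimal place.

Leg 1: desired track 57.5°; wind correction -2.6° → command heading 54.9°, groundspeed 130.3 kt
Leg 2: desired track 247.7°; wind correction +3.1° → command heading 250.8°, groundspeed 144.3 kt
Leg 3: desired track 239.9°; wind correction +2.8° → command heading 242.7°, groundspeed 145.3 kt
Leg 4: desired track 61.6°; wind correction -2.8° → command heading 58.8°, groundspeed 130.8 kt
Leg 5: desired track 9.0°; wind correction +0.6° → command heading 9.6°, groundspeed 128.3 kt
Leg 6: desired track 326.6°; wind correction +3.2° → command heading 329.8°, groundspeed 131.7 kt

Leg 1: heading=54.9°, groundspeed=130.3 kt
Leg 2: heading=250.8°, groundspeed=144.3 kt
Leg 3: heading=242.7°, groundspeed=145.3 kt
Leg 4: heading=58.8°, groundspeed=130.8 kt
Leg 5: heading=9.6°, groundspeed=128.3 kt
Leg 6: heading=329.8°, groundspeed=131.7 kt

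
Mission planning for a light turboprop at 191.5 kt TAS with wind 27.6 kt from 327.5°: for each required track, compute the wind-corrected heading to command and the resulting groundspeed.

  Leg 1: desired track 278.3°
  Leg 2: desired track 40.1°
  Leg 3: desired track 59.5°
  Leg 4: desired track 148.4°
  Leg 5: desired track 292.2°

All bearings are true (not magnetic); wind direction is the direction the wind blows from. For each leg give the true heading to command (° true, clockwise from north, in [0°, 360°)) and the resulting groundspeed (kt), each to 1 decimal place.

Leg 1: desired track 278.3°; wind correction +6.3° → command heading 284.6°, groundspeed 172.3 kt
Leg 2: desired track 40.1°; wind correction -7.9° → command heading 32.2°, groundspeed 181.4 kt
Leg 3: desired track 59.5°; wind correction -8.3° → command heading 51.2°, groundspeed 190.5 kt
Leg 4: desired track 148.4°; wind correction +0.1° → command heading 148.5°, groundspeed 219.1 kt
Leg 5: desired track 292.2°; wind correction +4.8° → command heading 297.0°, groundspeed 168.3 kt

Leg 1: heading=284.6°, groundspeed=172.3 kt
Leg 2: heading=32.2°, groundspeed=181.4 kt
Leg 3: heading=51.2°, groundspeed=190.5 kt
Leg 4: heading=148.5°, groundspeed=219.1 kt
Leg 5: heading=297.0°, groundspeed=168.3 kt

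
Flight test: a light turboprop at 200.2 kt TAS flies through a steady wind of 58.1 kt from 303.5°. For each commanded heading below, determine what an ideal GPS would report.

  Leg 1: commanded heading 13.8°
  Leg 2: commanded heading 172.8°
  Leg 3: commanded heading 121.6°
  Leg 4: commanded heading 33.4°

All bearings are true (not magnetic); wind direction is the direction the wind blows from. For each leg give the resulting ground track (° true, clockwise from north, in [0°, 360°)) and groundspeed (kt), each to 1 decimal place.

Leg 1: track=30.6°, groundspeed=188.7 kt
Leg 2: track=162.3°, groundspeed=242.1 kt
Leg 3: track=122.0°, groundspeed=258.3 kt
Leg 4: track=49.6°, groundspeed=208.4 kt

Leg 1: heading 13.8°; drift +16.8° → track 30.6°, groundspeed 188.7 kt
Leg 2: heading 172.8°; drift -10.5° → track 162.3°, groundspeed 242.1 kt
Leg 3: heading 121.6°; drift +0.4° → track 122.0°, groundspeed 258.3 kt
Leg 4: heading 33.4°; drift +16.2° → track 49.6°, groundspeed 208.4 kt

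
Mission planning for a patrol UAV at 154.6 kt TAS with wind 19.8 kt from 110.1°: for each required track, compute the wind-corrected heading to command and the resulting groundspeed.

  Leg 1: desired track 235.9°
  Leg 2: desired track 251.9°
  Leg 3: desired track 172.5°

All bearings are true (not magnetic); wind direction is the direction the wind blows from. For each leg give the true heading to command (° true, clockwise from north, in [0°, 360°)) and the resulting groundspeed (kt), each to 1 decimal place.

Leg 1: desired track 235.9°; wind correction -6.0° → command heading 229.9°, groundspeed 165.3 kt
Leg 2: desired track 251.9°; wind correction -4.5° → command heading 247.4°, groundspeed 169.7 kt
Leg 3: desired track 172.5°; wind correction -6.5° → command heading 166.0°, groundspeed 144.4 kt

Leg 1: heading=229.9°, groundspeed=165.3 kt
Leg 2: heading=247.4°, groundspeed=169.7 kt
Leg 3: heading=166.0°, groundspeed=144.4 kt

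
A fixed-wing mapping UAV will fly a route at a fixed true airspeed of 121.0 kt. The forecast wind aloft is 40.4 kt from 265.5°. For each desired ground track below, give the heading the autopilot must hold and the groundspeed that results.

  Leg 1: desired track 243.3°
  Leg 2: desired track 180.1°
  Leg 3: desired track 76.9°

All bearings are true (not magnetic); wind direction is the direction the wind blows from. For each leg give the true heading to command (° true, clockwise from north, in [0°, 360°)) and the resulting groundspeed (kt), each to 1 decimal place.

Leg 1: desired track 243.3°; wind correction +7.2° → command heading 250.5°, groundspeed 82.6 kt
Leg 2: desired track 180.1°; wind correction +19.4° → command heading 199.5°, groundspeed 110.9 kt
Leg 3: desired track 76.9°; wind correction -2.9° → command heading 74.0°, groundspeed 160.8 kt

Leg 1: heading=250.5°, groundspeed=82.6 kt
Leg 2: heading=199.5°, groundspeed=110.9 kt
Leg 3: heading=74.0°, groundspeed=160.8 kt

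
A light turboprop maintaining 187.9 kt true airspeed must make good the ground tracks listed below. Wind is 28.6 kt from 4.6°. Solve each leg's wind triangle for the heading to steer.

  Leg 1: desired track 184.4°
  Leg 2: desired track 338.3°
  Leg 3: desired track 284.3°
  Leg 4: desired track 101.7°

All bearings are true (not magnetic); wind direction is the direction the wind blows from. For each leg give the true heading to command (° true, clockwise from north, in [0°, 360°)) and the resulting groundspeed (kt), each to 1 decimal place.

Leg 1: desired track 184.4°; wind correction +0.0° → command heading 184.4°, groundspeed 216.5 kt
Leg 2: desired track 338.3°; wind correction +3.9° → command heading 342.2°, groundspeed 161.8 kt
Leg 3: desired track 284.3°; wind correction +8.6° → command heading 292.9°, groundspeed 181.0 kt
Leg 4: desired track 101.7°; wind correction -8.7° → command heading 93.0°, groundspeed 189.3 kt

Leg 1: heading=184.4°, groundspeed=216.5 kt
Leg 2: heading=342.2°, groundspeed=161.8 kt
Leg 3: heading=292.9°, groundspeed=181.0 kt
Leg 4: heading=93.0°, groundspeed=189.3 kt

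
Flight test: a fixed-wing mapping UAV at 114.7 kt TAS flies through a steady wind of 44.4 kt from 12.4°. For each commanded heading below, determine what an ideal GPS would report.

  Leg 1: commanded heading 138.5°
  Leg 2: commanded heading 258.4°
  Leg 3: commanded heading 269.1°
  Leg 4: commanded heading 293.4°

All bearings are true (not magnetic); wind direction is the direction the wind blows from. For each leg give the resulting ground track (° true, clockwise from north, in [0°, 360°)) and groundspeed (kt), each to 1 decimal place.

Leg 1: heading 138.5°; drift +14.3° → track 152.8°, groundspeed 145.4 kt
Leg 2: heading 258.4°; drift -17.0° → track 241.4°, groundspeed 138.8 kt
Leg 3: heading 269.1°; drift -19.1° → track 250.0°, groundspeed 132.2 kt
Leg 4: heading 293.4°; drift -22.3° → track 271.1°, groundspeed 114.8 kt

Leg 1: track=152.8°, groundspeed=145.4 kt
Leg 2: track=241.4°, groundspeed=138.8 kt
Leg 3: track=250.0°, groundspeed=132.2 kt
Leg 4: track=271.1°, groundspeed=114.8 kt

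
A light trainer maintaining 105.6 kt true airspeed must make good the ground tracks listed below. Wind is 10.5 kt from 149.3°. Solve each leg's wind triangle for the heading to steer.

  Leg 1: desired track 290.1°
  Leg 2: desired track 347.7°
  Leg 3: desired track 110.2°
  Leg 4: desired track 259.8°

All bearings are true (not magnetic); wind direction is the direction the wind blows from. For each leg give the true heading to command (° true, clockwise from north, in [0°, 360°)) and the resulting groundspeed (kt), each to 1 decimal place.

Leg 1: heading=286.5°, groundspeed=113.5 kt
Leg 2: heading=349.5°, groundspeed=115.5 kt
Leg 3: heading=113.8°, groundspeed=97.2 kt
Leg 4: heading=254.5°, groundspeed=108.8 kt

Leg 1: desired track 290.1°; wind correction -3.6° → command heading 286.5°, groundspeed 113.5 kt
Leg 2: desired track 347.7°; wind correction +1.8° → command heading 349.5°, groundspeed 115.5 kt
Leg 3: desired track 110.2°; wind correction +3.6° → command heading 113.8°, groundspeed 97.2 kt
Leg 4: desired track 259.8°; wind correction -5.3° → command heading 254.5°, groundspeed 108.8 kt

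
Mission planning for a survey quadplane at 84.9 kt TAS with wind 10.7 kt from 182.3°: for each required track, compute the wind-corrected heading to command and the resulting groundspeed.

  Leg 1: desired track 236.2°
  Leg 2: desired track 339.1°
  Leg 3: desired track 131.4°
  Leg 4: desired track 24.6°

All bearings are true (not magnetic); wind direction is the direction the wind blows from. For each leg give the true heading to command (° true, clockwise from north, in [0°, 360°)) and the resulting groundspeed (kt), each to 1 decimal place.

Leg 1: heading=230.4°, groundspeed=78.2 kt
Leg 2: heading=336.3°, groundspeed=94.6 kt
Leg 3: heading=137.0°, groundspeed=77.7 kt
Leg 4: heading=27.3°, groundspeed=94.7 kt

Leg 1: desired track 236.2°; wind correction -5.8° → command heading 230.4°, groundspeed 78.2 kt
Leg 2: desired track 339.1°; wind correction -2.8° → command heading 336.3°, groundspeed 94.6 kt
Leg 3: desired track 131.4°; wind correction +5.6° → command heading 137.0°, groundspeed 77.7 kt
Leg 4: desired track 24.6°; wind correction +2.7° → command heading 27.3°, groundspeed 94.7 kt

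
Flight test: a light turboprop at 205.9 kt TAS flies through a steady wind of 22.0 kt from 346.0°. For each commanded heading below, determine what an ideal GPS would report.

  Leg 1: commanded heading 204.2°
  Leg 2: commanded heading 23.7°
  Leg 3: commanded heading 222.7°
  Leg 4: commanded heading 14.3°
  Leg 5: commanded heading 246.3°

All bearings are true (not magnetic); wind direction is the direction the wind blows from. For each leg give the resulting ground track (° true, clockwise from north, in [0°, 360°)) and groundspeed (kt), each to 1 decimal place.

Leg 1: track=200.7°, groundspeed=223.6 kt
Leg 2: track=27.8°, groundspeed=189.0 kt
Leg 3: track=217.9°, groundspeed=218.8 kt
Leg 4: track=17.5°, groundspeed=186.8 kt
Leg 5: track=240.4°, groundspeed=210.7 kt

Leg 1: heading 204.2°; drift -3.5° → track 200.7°, groundspeed 223.6 kt
Leg 2: heading 23.7°; drift +4.1° → track 27.8°, groundspeed 189.0 kt
Leg 3: heading 222.7°; drift -4.8° → track 217.9°, groundspeed 218.8 kt
Leg 4: heading 14.3°; drift +3.2° → track 17.5°, groundspeed 186.8 kt
Leg 5: heading 246.3°; drift -5.9° → track 240.4°, groundspeed 210.7 kt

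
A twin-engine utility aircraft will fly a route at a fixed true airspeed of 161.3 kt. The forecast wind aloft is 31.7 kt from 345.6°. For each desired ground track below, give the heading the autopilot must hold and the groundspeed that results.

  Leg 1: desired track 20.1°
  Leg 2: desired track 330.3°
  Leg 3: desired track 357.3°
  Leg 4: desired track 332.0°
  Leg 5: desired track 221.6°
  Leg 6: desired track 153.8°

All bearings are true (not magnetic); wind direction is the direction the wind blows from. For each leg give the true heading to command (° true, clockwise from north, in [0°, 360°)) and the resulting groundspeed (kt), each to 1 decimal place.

Leg 1: heading=13.7°, groundspeed=134.2 kt
Leg 2: heading=333.3°, groundspeed=130.5 kt
Leg 3: heading=355.0°, groundspeed=130.1 kt
Leg 4: heading=334.6°, groundspeed=130.3 kt
Leg 5: heading=231.0°, groundspeed=176.9 kt
Leg 6: heading=151.5°, groundspeed=192.2 kt

Leg 1: desired track 20.1°; wind correction -6.4° → command heading 13.7°, groundspeed 134.2 kt
Leg 2: desired track 330.3°; wind correction +3.0° → command heading 333.3°, groundspeed 130.5 kt
Leg 3: desired track 357.3°; wind correction -2.3° → command heading 355.0°, groundspeed 130.1 kt
Leg 4: desired track 332.0°; wind correction +2.6° → command heading 334.6°, groundspeed 130.3 kt
Leg 5: desired track 221.6°; wind correction +9.4° → command heading 231.0°, groundspeed 176.9 kt
Leg 6: desired track 153.8°; wind correction -2.3° → command heading 151.5°, groundspeed 192.2 kt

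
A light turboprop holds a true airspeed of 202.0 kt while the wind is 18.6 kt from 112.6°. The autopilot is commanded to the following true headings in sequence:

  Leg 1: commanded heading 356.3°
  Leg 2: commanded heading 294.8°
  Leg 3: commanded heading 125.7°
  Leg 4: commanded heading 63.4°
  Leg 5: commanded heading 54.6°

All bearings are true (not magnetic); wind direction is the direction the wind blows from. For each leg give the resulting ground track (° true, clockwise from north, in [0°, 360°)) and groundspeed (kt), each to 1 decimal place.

Leg 1: track=351.8°, groundspeed=210.9 kt
Leg 2: track=294.6°, groundspeed=220.6 kt
Leg 3: track=127.0°, groundspeed=183.9 kt
Leg 4: track=59.2°, groundspeed=190.4 kt
Leg 5: track=49.9°, groundspeed=192.8 kt

Leg 1: heading 356.3°; drift -4.5° → track 351.8°, groundspeed 210.9 kt
Leg 2: heading 294.8°; drift -0.2° → track 294.6°, groundspeed 220.6 kt
Leg 3: heading 125.7°; drift +1.3° → track 127.0°, groundspeed 183.9 kt
Leg 4: heading 63.4°; drift -4.2° → track 59.2°, groundspeed 190.4 kt
Leg 5: heading 54.6°; drift -4.7° → track 49.9°, groundspeed 192.8 kt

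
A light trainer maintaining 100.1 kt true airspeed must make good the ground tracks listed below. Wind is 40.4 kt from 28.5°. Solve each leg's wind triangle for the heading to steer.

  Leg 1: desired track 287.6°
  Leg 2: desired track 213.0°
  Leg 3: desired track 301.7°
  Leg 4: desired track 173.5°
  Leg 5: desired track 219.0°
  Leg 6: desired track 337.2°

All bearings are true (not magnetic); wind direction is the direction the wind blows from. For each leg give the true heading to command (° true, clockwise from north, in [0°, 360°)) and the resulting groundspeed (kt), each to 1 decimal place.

Leg 1: heading=310.9°, groundspeed=99.5 kt
Leg 2: heading=214.8°, groundspeed=140.3 kt
Leg 3: heading=325.5°, groundspeed=89.4 kt
Leg 4: heading=160.1°, groundspeed=130.5 kt
Leg 5: heading=223.2°, groundspeed=139.6 kt
Leg 6: heading=355.6°, groundspeed=69.7 kt

Leg 1: desired track 287.6°; wind correction +23.3° → command heading 310.9°, groundspeed 99.5 kt
Leg 2: desired track 213.0°; wind correction +1.8° → command heading 214.8°, groundspeed 140.3 kt
Leg 3: desired track 301.7°; wind correction +23.8° → command heading 325.5°, groundspeed 89.4 kt
Leg 4: desired track 173.5°; wind correction -13.4° → command heading 160.1°, groundspeed 130.5 kt
Leg 5: desired track 219.0°; wind correction +4.2° → command heading 223.2°, groundspeed 139.6 kt
Leg 6: desired track 337.2°; wind correction +18.4° → command heading 355.6°, groundspeed 69.7 kt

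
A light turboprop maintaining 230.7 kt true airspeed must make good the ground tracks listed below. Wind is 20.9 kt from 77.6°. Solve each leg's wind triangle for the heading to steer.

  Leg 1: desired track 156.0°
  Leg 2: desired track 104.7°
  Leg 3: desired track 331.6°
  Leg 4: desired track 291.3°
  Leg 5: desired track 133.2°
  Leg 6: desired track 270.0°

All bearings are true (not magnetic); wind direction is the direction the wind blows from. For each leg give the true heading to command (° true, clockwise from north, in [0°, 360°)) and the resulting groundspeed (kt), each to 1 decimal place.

Leg 1: heading=150.9°, groundspeed=225.6 kt
Leg 2: heading=102.3°, groundspeed=211.9 kt
Leg 3: heading=336.6°, groundspeed=235.6 kt
Leg 4: heading=294.2°, groundspeed=247.8 kt
Leg 5: heading=128.9°, groundspeed=218.2 kt
Leg 6: heading=271.1°, groundspeed=251.1 kt

Leg 1: desired track 156.0°; wind correction -5.1° → command heading 150.9°, groundspeed 225.6 kt
Leg 2: desired track 104.7°; wind correction -2.4° → command heading 102.3°, groundspeed 211.9 kt
Leg 3: desired track 331.6°; wind correction +5.0° → command heading 336.6°, groundspeed 235.6 kt
Leg 4: desired track 291.3°; wind correction +2.9° → command heading 294.2°, groundspeed 247.8 kt
Leg 5: desired track 133.2°; wind correction -4.3° → command heading 128.9°, groundspeed 218.2 kt
Leg 6: desired track 270.0°; wind correction +1.1° → command heading 271.1°, groundspeed 251.1 kt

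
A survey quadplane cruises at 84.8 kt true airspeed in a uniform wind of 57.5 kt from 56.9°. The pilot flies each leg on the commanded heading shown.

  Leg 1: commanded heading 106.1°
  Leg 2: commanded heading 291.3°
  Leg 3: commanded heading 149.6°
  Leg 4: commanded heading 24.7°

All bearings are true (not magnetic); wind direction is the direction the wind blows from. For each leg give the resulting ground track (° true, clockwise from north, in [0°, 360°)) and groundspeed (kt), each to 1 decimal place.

Leg 1: track=148.8°, groundspeed=64.2 kt
Leg 2: track=269.7°, groundspeed=127.2 kt
Leg 3: track=182.9°, groundspeed=104.7 kt
Leg 4: track=344.4°, groundspeed=47.4 kt

Leg 1: heading 106.1°; drift +42.7° → track 148.8°, groundspeed 64.2 kt
Leg 2: heading 291.3°; drift -21.6° → track 269.7°, groundspeed 127.2 kt
Leg 3: heading 149.6°; drift +33.3° → track 182.9°, groundspeed 104.7 kt
Leg 4: heading 24.7°; drift -40.3° → track 344.4°, groundspeed 47.4 kt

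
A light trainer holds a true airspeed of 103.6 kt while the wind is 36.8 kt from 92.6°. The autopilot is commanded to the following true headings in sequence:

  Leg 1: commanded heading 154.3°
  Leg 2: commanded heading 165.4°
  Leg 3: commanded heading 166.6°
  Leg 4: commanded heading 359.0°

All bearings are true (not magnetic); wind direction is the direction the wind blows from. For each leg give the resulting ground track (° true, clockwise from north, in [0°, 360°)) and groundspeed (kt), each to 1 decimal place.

Leg 1: heading 154.3°; drift +20.6° → track 174.9°, groundspeed 92.0 kt
Leg 2: heading 165.4°; drift +20.8° → track 186.2°, groundspeed 99.2 kt
Leg 3: heading 166.6°; drift +20.7° → track 187.3°, groundspeed 99.9 kt
Leg 4: heading 359.0°; drift -19.1° → track 339.9°, groundspeed 112.1 kt

Leg 1: track=174.9°, groundspeed=92.0 kt
Leg 2: track=186.2°, groundspeed=99.2 kt
Leg 3: track=187.3°, groundspeed=99.9 kt
Leg 4: track=339.9°, groundspeed=112.1 kt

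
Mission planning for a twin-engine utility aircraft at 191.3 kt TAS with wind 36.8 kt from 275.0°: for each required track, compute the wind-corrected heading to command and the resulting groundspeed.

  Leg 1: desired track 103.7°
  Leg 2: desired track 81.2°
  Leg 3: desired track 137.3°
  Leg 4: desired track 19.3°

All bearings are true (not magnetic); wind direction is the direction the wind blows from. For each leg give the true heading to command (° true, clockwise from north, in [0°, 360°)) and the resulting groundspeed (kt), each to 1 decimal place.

Leg 1: desired track 103.7°; wind correction +1.7° → command heading 105.4°, groundspeed 227.6 kt
Leg 2: desired track 81.2°; wind correction -2.6° → command heading 78.6°, groundspeed 226.8 kt
Leg 3: desired track 137.3°; wind correction +7.4° → command heading 144.7°, groundspeed 216.9 kt
Leg 4: desired track 19.3°; wind correction -10.7° → command heading 8.6°, groundspeed 197.0 kt

Leg 1: heading=105.4°, groundspeed=227.6 kt
Leg 2: heading=78.6°, groundspeed=226.8 kt
Leg 3: heading=144.7°, groundspeed=216.9 kt
Leg 4: heading=8.6°, groundspeed=197.0 kt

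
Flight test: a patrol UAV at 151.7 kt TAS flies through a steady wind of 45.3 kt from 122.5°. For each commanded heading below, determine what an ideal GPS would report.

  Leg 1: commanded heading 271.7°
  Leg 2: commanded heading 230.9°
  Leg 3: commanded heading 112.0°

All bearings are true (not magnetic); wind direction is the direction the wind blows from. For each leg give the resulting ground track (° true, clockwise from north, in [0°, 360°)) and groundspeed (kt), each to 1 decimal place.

Leg 1: heading 271.7°; drift +6.9° → track 278.6°, groundspeed 192.0 kt
Leg 2: heading 230.9°; drift +14.5° → track 245.4°, groundspeed 171.5 kt
Leg 3: heading 112.0°; drift -4.4° → track 107.6°, groundspeed 107.5 kt

Leg 1: track=278.6°, groundspeed=192.0 kt
Leg 2: track=245.4°, groundspeed=171.5 kt
Leg 3: track=107.6°, groundspeed=107.5 kt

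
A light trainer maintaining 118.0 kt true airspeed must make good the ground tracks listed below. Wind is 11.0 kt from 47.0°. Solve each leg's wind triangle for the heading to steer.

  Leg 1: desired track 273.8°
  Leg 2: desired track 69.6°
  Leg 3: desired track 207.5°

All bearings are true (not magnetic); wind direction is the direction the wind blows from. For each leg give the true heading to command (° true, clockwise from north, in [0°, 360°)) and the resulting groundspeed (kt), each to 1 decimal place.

Leg 1: desired track 273.8°; wind correction +3.9° → command heading 277.7°, groundspeed 125.3 kt
Leg 2: desired track 69.6°; wind correction -2.1° → command heading 67.5°, groundspeed 107.8 kt
Leg 3: desired track 207.5°; wind correction -1.8° → command heading 205.7°, groundspeed 128.3 kt

Leg 1: heading=277.7°, groundspeed=125.3 kt
Leg 2: heading=67.5°, groundspeed=107.8 kt
Leg 3: heading=205.7°, groundspeed=128.3 kt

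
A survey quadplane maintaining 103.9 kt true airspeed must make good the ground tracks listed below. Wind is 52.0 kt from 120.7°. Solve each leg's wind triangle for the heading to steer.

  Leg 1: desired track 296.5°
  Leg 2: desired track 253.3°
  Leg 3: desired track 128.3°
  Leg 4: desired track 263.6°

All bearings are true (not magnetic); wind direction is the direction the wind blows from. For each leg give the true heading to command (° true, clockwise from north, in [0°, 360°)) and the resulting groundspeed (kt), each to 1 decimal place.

Leg 1: desired track 296.5°; wind correction -2.1° → command heading 294.4°, groundspeed 155.7 kt
Leg 2: desired track 253.3°; wind correction -21.6° → command heading 231.7°, groundspeed 131.8 kt
Leg 3: desired track 128.3°; wind correction -3.8° → command heading 124.5°, groundspeed 52.1 kt
Leg 4: desired track 263.6°; wind correction -17.6° → command heading 246.0°, groundspeed 140.5 kt

Leg 1: heading=294.4°, groundspeed=155.7 kt
Leg 2: heading=231.7°, groundspeed=131.8 kt
Leg 3: heading=124.5°, groundspeed=52.1 kt
Leg 4: heading=246.0°, groundspeed=140.5 kt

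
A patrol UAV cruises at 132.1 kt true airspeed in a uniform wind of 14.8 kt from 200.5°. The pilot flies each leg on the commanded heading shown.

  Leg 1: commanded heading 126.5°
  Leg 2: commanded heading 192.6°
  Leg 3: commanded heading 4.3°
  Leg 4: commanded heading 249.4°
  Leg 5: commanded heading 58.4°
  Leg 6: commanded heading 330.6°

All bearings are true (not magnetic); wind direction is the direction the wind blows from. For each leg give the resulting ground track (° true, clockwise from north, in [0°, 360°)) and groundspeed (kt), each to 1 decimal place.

Leg 1: heading 126.5°; drift -6.3° → track 120.2°, groundspeed 128.8 kt
Leg 2: heading 192.6°; drift -1.0° → track 191.6°, groundspeed 117.5 kt
Leg 3: heading 4.3°; drift +1.6° → track 5.9°, groundspeed 146.4 kt
Leg 4: heading 249.4°; drift +5.2° → track 254.6°, groundspeed 122.9 kt
Leg 5: heading 58.4°; drift -3.6° → track 54.8°, groundspeed 144.1 kt
Leg 6: heading 330.6°; drift +4.6° → track 335.2°, groundspeed 142.1 kt

Leg 1: track=120.2°, groundspeed=128.8 kt
Leg 2: track=191.6°, groundspeed=117.5 kt
Leg 3: track=5.9°, groundspeed=146.4 kt
Leg 4: track=254.6°, groundspeed=122.9 kt
Leg 5: track=54.8°, groundspeed=144.1 kt
Leg 6: track=335.2°, groundspeed=142.1 kt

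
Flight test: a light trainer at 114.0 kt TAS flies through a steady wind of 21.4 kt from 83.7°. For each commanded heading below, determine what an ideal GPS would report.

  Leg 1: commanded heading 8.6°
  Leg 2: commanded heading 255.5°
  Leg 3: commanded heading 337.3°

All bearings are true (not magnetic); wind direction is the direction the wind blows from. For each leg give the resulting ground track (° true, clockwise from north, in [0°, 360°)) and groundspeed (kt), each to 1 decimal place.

Leg 1: track=357.8°, groundspeed=110.5 kt
Leg 2: track=256.8°, groundspeed=135.2 kt
Leg 3: track=327.6°, groundspeed=121.8 kt

Leg 1: heading 8.6°; drift -10.8° → track 357.8°, groundspeed 110.5 kt
Leg 2: heading 255.5°; drift +1.3° → track 256.8°, groundspeed 135.2 kt
Leg 3: heading 337.3°; drift -9.7° → track 327.6°, groundspeed 121.8 kt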